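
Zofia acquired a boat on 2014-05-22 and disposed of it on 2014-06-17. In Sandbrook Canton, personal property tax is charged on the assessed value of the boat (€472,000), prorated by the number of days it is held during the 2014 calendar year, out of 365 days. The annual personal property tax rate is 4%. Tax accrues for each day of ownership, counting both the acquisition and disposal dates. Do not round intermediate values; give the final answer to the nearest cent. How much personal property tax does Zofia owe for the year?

€1,396.60

Days held (2014-05-22 to 2014-06-17): 27 out of 365
Tax = €472,000 × 4% × 27/365 = €1,396.6027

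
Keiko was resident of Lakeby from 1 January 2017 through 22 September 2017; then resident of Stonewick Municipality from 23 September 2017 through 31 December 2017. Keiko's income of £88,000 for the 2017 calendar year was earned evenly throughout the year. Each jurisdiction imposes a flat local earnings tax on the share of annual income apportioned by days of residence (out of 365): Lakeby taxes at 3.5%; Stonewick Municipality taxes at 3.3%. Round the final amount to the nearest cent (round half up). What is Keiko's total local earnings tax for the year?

£3,031.78

Lakeby, 1 January – 22 September 2017: 265 days → £88,000 × 3.5% × 265/365 = £2,236.1644
Stonewick Municipality, 23 September – 31 December 2017: 100 days → £88,000 × 3.3% × 100/365 = £795.6164
Total = £3,031.7808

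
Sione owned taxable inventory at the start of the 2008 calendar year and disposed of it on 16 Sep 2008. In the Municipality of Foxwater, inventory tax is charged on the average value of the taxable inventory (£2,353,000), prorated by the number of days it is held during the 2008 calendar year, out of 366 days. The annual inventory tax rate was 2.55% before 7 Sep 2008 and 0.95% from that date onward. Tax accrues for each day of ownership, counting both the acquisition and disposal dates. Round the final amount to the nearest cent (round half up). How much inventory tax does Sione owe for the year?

1 Jan – 6 Sep 2008: 250 days at 2.55% → £2,353,000 × 2.55% × 250/366 = £40,984.6311
7 Sep – 16 Sep 2008: 10 days at 0.95% → £2,353,000 × 0.95% × 10/366 = £610.7514
Total = £41,595.3825

£41,595.38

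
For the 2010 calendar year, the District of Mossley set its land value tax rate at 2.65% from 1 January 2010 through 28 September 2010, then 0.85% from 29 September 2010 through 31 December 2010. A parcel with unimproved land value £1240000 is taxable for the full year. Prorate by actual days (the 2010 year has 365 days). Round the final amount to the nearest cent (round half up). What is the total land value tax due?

1 January – 28 September 2010: 271 days at 2.65% → £1240000 × 2.65% × 271/365 = £24397.4247
29 September – 31 December 2010: 94 days at 0.85% → £1240000 × 0.85% × 94/365 = £2714.4110
Total = £27111.8356

£27111.84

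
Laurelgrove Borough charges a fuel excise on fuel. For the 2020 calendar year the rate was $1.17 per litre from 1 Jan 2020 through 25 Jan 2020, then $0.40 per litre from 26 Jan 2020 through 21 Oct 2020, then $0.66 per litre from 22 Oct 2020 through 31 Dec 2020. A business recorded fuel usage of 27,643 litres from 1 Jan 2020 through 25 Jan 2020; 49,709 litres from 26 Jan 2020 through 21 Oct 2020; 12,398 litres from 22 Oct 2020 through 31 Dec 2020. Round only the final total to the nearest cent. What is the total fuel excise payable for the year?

$60,408.59

1 Jan – 25 Jan 2020: 27,643 litres at $1.17/litre → $32,342.31
26 Jan – 21 Oct 2020: 49,709 litres at $0.40/litre → $19,883.60
22 Oct – 31 Dec 2020: 12,398 litres at $0.66/litre → $8,182.68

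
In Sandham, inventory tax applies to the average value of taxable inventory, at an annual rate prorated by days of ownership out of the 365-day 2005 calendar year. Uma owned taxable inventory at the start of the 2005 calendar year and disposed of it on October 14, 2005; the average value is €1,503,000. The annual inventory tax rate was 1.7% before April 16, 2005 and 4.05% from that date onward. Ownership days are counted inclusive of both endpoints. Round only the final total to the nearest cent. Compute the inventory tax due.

January 1 – April 15, 2005: 105 days at 1.7% → €1,503,000 × 1.7% × 105/365 = €7,350.2877
April 16 – October 14, 2005: 182 days at 4.05% → €1,503,000 × 4.05% × 182/365 = €30,352.3644
Total = €37,702.6521

€37,702.65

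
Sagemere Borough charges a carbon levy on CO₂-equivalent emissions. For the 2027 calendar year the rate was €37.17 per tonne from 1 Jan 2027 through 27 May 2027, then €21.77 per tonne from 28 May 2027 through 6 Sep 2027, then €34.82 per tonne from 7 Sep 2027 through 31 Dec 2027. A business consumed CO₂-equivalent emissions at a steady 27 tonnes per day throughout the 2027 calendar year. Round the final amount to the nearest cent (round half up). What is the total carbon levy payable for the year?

1 Jan – 27 May 2027: 147 days × 27 tonnes/day = 3,969 tonnes at €37.17/tonne → €147,527.73
28 May – 6 Sep 2027: 102 days × 27 tonnes/day = 2,754 tonnes at €21.77/tonne → €59,954.58
7 Sep – 31 Dec 2027: 116 days × 27 tonnes/day = 3,132 tonnes at €34.82/tonne → €109,056.24

€316,538.55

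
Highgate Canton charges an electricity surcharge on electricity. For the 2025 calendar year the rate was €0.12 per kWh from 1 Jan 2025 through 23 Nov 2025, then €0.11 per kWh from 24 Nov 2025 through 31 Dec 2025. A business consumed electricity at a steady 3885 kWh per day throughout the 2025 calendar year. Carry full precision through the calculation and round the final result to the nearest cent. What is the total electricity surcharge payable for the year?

€168,686.70

1 Jan – 23 Nov 2025: 327 days × 3885 kWh/day = 1,270,395 kWh at €0.12/kWh → €152,447.40
24 Nov – 31 Dec 2025: 38 days × 3885 kWh/day = 147,630 kWh at €0.11/kWh → €16,239.30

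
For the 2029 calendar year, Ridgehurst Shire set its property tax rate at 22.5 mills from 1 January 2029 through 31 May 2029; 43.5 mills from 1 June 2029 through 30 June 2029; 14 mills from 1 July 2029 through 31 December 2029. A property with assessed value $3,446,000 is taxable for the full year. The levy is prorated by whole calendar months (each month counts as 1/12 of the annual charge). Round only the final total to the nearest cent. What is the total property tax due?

$68,920.00

1 January – 31 May 2029: 5 months at 22.5 mills → $3,446,000 × 2.25% × 5/12 = $32,306.2500
1 June – 30 June 2029: 1 month at 43.5 mills → $3,446,000 × 4.35% × 1/12 = $12,491.7500
1 July – 31 December 2029: 6 months at 14 mills → $3,446,000 × 1.4% × 6/12 = $24,122.0000
Total = $68,920.0000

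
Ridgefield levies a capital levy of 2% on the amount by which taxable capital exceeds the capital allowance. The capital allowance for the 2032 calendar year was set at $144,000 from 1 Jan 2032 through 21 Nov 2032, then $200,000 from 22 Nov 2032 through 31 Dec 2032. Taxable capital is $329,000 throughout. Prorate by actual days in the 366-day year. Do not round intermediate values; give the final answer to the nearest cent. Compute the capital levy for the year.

$3,577.60

1 Jan – 21 Nov 2032: 326 days, exemption $144,000 → ($329,000 − $144,000) × 2% × 326/366 = $3,295.6284
22 Nov – 31 Dec 2032: 40 days, exemption $200,000 → ($329,000 − $200,000) × 2% × 40/366 = $281.9672
Total = $3,577.5956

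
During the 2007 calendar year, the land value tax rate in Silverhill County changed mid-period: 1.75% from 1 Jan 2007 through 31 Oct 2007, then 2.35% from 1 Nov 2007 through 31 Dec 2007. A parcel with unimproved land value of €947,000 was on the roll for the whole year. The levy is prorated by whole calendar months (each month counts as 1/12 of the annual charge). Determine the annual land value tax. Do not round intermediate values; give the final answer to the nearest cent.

€17,519.50

1 Jan – 31 Oct 2007: 10 months at 1.75% → €947,000 × 1.75% × 10/12 = €13,810.4167
1 Nov – 31 Dec 2007: 2 months at 2.35% → €947,000 × 2.35% × 2/12 = €3,709.0833
Total = €17,519.5000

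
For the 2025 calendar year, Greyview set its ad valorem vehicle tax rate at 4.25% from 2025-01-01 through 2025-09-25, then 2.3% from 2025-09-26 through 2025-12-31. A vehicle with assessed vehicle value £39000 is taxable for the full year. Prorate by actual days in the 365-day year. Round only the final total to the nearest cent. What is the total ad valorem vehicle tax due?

2025-01-01 to 2025-09-25: 268 days at 4.25% → £39000 × 4.25% × 268/365 = £1217.0137
2025-09-26 to 2025-12-31: 97 days at 2.3% → £39000 × 2.3% × 97/365 = £238.3808
Total = £1455.3945

£1455.39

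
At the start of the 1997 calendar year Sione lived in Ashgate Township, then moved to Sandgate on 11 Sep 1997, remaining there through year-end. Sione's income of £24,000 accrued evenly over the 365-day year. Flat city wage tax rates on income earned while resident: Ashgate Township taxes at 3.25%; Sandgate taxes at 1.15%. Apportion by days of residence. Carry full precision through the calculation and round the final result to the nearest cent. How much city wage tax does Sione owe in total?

Ashgate Township, 1 Jan – 10 Sep 1997: 253 days → £24,000 × 3.25% × 253/365 = £540.6575
Sandgate, 11 Sep – 31 Dec 1997: 112 days → £24,000 × 1.15% × 112/365 = £84.6904
Total = £625.3479

£625.35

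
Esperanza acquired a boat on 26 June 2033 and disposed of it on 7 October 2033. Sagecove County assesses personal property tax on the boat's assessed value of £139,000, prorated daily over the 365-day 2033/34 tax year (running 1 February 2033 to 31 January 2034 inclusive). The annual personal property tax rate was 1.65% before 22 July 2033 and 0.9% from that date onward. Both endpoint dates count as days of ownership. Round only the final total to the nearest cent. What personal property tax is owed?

£430.71

26 June – 21 July 2033: 26 days at 1.65% → £139,000 × 1.65% × 26/365 = £163.3726
22 July – 7 October 2033: 78 days at 0.9% → £139,000 × 0.9% × 78/365 = £267.3370
Total = £430.7096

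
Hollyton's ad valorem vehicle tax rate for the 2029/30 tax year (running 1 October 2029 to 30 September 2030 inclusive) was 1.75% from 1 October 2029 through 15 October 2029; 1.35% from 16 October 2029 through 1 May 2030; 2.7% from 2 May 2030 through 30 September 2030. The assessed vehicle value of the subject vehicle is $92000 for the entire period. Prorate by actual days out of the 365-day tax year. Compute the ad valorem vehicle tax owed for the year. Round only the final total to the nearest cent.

$1774.34

1 October – 15 October 2029: 15 days at 1.75% → $92000 × 1.75% × 15/365 = $66.1644
16 October 2029 – 1 May 2030: 198 days at 1.35% → $92000 × 1.35% × 198/365 = $673.7425
2 May – 30 September 2030: 152 days at 2.7% → $92000 × 2.7% × 152/365 = $1034.4329
Total = $1774.3397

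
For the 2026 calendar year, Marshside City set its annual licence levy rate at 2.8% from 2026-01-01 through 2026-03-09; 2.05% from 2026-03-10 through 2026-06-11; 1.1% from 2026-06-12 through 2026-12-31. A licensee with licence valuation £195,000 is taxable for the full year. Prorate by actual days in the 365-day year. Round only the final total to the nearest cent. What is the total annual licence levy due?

£3,239.67

2026-01-01 to 2026-03-09: 68 days at 2.8% → £195,000 × 2.8% × 68/365 = £1,017.2055
2026-03-10 to 2026-06-11: 94 days at 2.05% → £195,000 × 2.05% × 94/365 = £1,029.4932
2026-06-12 to 2026-12-31: 203 days at 1.1% → £195,000 × 1.1% × 203/365 = £1,192.9726
Total = £3,239.6712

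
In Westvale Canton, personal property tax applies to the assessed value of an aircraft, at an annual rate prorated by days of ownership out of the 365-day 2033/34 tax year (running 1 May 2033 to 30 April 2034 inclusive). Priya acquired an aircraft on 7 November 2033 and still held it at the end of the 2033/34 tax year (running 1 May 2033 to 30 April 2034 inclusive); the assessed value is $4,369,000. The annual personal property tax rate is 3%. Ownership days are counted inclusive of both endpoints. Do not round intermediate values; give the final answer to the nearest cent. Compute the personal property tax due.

Days held (7 November 2033 – 30 April 2034): 175 out of 365
Tax = $4,369,000 × 3% × 175/365 = $62,841.7808

$62,841.78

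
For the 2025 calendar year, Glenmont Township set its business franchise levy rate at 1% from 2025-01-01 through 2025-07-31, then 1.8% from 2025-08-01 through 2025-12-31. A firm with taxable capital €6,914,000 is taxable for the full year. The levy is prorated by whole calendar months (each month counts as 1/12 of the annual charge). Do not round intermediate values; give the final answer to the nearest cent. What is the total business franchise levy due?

€92,186.67

2025-01-01 to 2025-07-31: 7 months at 1% → €6,914,000 × 1% × 7/12 = €40,331.6667
2025-08-01 to 2025-12-31: 5 months at 1.8% → €6,914,000 × 1.8% × 5/12 = €51,855.0000
Total = €92,186.6667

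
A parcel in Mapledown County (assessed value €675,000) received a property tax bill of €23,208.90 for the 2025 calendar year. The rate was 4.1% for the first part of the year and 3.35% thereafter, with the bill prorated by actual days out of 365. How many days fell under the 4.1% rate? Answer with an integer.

Let d = days at the first rate; then 365 − d days at the second rate.
€675,000 × [4.1%·d + 3.35%·(365−d)] / 365 = €23,208.90
Solving gives d = 43, so the new rate took effect on February 13, 2025.

43 days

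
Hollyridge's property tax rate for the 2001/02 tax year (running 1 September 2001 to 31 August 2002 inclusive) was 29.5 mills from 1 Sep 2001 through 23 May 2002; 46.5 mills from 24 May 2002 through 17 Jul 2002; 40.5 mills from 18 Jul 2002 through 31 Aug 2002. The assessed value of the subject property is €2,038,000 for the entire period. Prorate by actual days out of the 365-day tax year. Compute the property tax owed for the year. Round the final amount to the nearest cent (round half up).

1 Sep 2001 – 23 May 2002: 265 days at 29.5 mills → €2,038,000 × 2.95% × 265/365 = €43,649.4932
24 May – 17 Jul 2002: 55 days at 46.5 mills → €2,038,000 × 4.65% × 55/365 = €14,279.9589
18 Jul – 31 Aug 2002: 45 days at 40.5 mills → €2,038,000 × 4.05% × 45/365 = €10,176.0411
Total = €68,105.4932

€68,105.49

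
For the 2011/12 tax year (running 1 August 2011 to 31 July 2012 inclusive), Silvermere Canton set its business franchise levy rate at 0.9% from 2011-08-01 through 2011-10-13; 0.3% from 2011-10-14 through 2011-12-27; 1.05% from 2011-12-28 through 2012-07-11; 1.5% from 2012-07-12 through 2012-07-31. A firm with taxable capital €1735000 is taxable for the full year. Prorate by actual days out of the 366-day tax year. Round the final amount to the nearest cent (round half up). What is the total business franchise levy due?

€15451.45

2011-08-01 to 2011-10-13: 74 days at 0.9% → €1735000 × 0.9% × 74/366 = €3157.1311
2011-10-14 to 2011-12-27: 75 days at 0.3% → €1735000 × 0.3% × 75/366 = €1066.5984
2011-12-28 to 2012-07-11: 197 days at 1.05% → €1735000 × 1.05% × 197/366 = €9805.5943
2012-07-12 to 2012-07-31: 20 days at 1.5% → €1735000 × 1.5% × 20/366 = €1422.1311
Total = €15451.4549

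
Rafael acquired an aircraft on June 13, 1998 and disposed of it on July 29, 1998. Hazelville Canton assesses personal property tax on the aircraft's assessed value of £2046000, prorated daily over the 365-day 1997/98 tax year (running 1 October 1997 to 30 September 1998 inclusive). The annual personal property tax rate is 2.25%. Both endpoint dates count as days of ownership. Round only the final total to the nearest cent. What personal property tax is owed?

Days held (June 13 – July 29, 1998): 47 out of 365
Tax = £2046000 × 2.25% × 47/365 = £5927.7945

£5927.79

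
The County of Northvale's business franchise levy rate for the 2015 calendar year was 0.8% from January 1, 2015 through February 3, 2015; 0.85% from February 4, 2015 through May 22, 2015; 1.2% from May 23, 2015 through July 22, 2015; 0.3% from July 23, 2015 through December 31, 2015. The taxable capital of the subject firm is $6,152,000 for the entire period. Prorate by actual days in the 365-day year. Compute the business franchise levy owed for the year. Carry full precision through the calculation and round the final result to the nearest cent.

January 1 – February 3, 2015: 34 days at 0.8% → $6,152,000 × 0.8% × 34/365 = $4,584.5041
February 4 – May 22, 2015: 108 days at 0.85% → $6,152,000 × 0.85% × 108/365 = $15,472.7014
May 23 – July 22, 2015: 61 days at 1.2% → $6,152,000 × 1.2% × 61/365 = $12,337.7096
July 23 – December 31, 2015: 162 days at 0.3% → $6,152,000 × 0.3% × 162/365 = $8,191.4301
Total = $40,586.3452

$40,586.35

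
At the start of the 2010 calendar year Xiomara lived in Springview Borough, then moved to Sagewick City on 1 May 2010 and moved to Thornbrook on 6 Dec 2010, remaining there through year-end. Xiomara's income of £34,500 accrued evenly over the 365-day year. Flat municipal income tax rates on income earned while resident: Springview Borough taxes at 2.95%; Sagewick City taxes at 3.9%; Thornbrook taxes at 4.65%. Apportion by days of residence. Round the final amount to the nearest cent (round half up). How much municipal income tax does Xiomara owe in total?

£1,256.18

Springview Borough, 1 Jan – 30 Apr 2010: 120 days → £34,500 × 2.95% × 120/365 = £334.6027
Sagewick City, 1 May – 5 Dec 2010: 219 days → £34,500 × 3.9% × 219/365 = £807.3000
Thornbrook, 6 Dec – 31 Dec 2010: 26 days → £34,500 × 4.65% × 26/365 = £114.2753
Total = £1,256.1781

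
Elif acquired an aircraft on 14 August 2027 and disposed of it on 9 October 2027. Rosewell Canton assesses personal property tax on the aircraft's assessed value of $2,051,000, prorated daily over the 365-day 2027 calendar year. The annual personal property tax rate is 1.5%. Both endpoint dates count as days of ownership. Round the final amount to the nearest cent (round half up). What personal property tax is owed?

$4,804.40

Days held (14 August – 9 October 2027): 57 out of 365
Tax = $2,051,000 × 1.5% × 57/365 = $4,804.3973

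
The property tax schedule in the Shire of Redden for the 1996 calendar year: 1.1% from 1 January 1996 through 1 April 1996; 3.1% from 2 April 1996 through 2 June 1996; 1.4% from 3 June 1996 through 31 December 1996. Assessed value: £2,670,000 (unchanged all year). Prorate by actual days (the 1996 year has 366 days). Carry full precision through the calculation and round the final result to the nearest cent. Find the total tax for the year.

£43,055.57

1 January – 1 April 1996: 92 days at 1.1% → £2,670,000 × 1.1% × 92/366 = £7,382.6230
2 April – 2 June 1996: 62 days at 3.1% → £2,670,000 × 3.1% × 62/366 = £14,021.1475
3 June – 31 December 1996: 212 days at 1.4% → £2,670,000 × 1.4% × 212/366 = £21,651.8033
Total = £43,055.5738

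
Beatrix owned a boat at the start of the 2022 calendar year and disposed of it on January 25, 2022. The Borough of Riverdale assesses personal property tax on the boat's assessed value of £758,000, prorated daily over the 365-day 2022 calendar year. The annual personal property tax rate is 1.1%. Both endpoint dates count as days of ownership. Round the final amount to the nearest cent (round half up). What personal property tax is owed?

£571.10

Days held (January 1 – January 25, 2022): 25 out of 365
Tax = £758,000 × 1.1% × 25/365 = £571.0959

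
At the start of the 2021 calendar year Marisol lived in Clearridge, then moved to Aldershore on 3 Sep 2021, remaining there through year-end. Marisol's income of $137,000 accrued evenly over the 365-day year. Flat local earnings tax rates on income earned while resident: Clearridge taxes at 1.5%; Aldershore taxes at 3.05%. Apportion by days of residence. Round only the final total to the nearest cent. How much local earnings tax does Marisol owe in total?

$2,753.14

Clearridge, 1 Jan – 2 Sep 2021: 245 days → $137,000 × 1.5% × 245/365 = $1,379.3836
Aldershore, 3 Sep – 31 Dec 2021: 120 days → $137,000 × 3.05% × 120/365 = $1,373.7534
Total = $2,753.1370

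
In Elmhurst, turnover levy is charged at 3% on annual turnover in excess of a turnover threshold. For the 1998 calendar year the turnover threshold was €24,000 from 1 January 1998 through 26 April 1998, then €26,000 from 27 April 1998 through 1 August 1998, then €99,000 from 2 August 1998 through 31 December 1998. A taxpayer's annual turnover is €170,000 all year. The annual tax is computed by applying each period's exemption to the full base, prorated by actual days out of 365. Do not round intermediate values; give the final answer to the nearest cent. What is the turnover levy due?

1 January – 26 April 1998: 116 days, exemption €24,000 → (€170,000 − €24,000) × 3% × 116/365 = €1,392.0000
27 April – 1 August 1998: 97 days, exemption €26,000 → (€170,000 − €26,000) × 3% × 97/365 = €1,148.0548
2 August – 31 December 1998: 152 days, exemption €99,000 → (€170,000 − €99,000) × 3% × 152/365 = €887.0137
Total = €3,427.0685

€3,427.07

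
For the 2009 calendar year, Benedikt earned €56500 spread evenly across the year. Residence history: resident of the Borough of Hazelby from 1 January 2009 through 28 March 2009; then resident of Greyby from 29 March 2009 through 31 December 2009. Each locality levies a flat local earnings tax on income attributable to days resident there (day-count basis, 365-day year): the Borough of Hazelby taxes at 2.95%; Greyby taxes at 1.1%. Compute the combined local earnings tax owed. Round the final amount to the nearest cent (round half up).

€870.64

The Borough of Hazelby, 1 January – 28 March 2009: 87 days → €56500 × 2.95% × 87/365 = €397.2801
Greyby, 29 March – 31 December 2009: 278 days → €56500 × 1.1% × 278/365 = €473.3616
Total = €870.6418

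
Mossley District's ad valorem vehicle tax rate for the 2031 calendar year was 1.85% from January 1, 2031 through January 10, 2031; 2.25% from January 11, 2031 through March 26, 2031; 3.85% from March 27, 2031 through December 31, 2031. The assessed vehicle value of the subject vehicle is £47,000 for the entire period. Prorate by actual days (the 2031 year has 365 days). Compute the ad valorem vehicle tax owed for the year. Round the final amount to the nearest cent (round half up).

£1,629.23

January 1 – January 10, 2031: 10 days at 1.85% → £47,000 × 1.85% × 10/365 = £23.8219
January 11 – March 26, 2031: 75 days at 2.25% → £47,000 × 2.25% × 75/365 = £217.2945
March 27 – December 31, 2031: 280 days at 3.85% → £47,000 × 3.85% × 280/365 = £1,388.1096
Total = £1,629.2260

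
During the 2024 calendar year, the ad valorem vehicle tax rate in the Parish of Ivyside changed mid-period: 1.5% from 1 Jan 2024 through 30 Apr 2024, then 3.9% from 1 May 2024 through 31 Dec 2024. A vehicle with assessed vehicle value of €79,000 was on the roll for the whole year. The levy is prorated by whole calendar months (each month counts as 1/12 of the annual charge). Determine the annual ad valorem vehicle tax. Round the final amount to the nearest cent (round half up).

1 Jan – 30 Apr 2024: 4 months at 1.5% → €79,000 × 1.5% × 4/12 = €395.0000
1 May – 31 Dec 2024: 8 months at 3.9% → €79,000 × 3.9% × 8/12 = €2,054.0000
Total = €2,449.0000

€2,449.00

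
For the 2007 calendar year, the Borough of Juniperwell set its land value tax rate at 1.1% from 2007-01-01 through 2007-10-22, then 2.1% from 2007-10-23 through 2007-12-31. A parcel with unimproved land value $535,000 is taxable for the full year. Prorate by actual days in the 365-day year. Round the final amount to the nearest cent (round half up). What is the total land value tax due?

$6,911.03

2007-01-01 to 2007-10-22: 295 days at 1.1% → $535,000 × 1.1% × 295/365 = $4,756.3699
2007-10-23 to 2007-12-31: 70 days at 2.1% → $535,000 × 2.1% × 70/365 = $2,154.6575
Total = $6,911.0274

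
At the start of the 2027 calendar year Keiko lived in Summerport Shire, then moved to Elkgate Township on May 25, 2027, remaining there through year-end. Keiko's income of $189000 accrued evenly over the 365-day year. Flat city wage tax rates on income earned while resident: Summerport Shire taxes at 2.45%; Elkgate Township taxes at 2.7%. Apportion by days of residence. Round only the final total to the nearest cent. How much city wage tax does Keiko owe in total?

$4916.59

Summerport Shire, January 1 – May 24, 2027: 144 days → $189000 × 2.45% × 144/365 = $1826.8274
Elkgate Township, May 25 – December 31, 2027: 221 days → $189000 × 2.7% × 221/365 = $3089.7616
Total = $4916.5890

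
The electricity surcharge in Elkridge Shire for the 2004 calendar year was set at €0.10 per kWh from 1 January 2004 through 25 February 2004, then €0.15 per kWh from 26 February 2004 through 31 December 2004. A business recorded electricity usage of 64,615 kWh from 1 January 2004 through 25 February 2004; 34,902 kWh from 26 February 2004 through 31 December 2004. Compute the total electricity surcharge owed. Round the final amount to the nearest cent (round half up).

€11,696.80

1 January – 25 February 2004: 64,615 kWh at €0.10/kWh → €6,461.50
26 February – 31 December 2004: 34,902 kWh at €0.15/kWh → €5,235.30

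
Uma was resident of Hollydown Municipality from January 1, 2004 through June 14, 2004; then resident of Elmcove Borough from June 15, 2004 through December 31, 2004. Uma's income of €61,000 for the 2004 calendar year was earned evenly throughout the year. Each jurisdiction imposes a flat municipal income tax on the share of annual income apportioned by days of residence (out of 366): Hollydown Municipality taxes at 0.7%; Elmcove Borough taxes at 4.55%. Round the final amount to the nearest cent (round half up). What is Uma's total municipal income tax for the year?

€1,710.33

Hollydown Municipality, January 1 – June 14, 2004: 166 days → €61,000 × 0.7% × 166/366 = €193.6667
Elmcove Borough, June 15 – December 31, 2004: 200 days → €61,000 × 4.55% × 200/366 = €1,516.6667
Total = €1,710.3333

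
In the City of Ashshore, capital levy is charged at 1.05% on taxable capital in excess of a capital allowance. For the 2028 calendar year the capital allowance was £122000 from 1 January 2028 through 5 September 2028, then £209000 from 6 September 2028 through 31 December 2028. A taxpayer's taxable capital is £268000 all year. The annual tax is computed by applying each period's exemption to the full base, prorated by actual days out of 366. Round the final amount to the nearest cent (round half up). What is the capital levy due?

£1240.98

1 January – 5 September 2028: 249 days, exemption £122000 → (£268000 − £122000) × 1.05% × 249/366 = £1042.9426
6 September – 31 December 2028: 117 days, exemption £209000 → (£268000 − £209000) × 1.05% × 117/366 = £198.0369
Total = £1240.9795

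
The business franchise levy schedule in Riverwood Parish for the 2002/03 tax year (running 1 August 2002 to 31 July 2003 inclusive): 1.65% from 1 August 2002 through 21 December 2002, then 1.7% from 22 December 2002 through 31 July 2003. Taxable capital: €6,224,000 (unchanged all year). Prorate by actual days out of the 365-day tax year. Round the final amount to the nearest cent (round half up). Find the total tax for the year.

1 August – 21 December 2002: 143 days at 1.65% → €6,224,000 × 1.65% × 143/365 = €40,234.3233
22 December 2002 – 31 July 2003: 222 days at 1.7% → €6,224,000 × 1.7% × 222/365 = €64,354.4548
Total = €104,588.7781

€104,588.78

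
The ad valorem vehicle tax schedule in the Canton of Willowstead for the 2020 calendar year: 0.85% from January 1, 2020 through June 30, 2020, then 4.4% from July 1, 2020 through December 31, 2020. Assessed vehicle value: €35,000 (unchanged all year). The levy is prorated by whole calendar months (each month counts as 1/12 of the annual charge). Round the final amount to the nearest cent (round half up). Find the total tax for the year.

€918.75

January 1 – June 30, 2020: 6 months at 0.85% → €35,000 × 0.85% × 6/12 = €148.7500
July 1 – December 31, 2020: 6 months at 4.4% → €35,000 × 4.4% × 6/12 = €770.0000
Total = €918.7500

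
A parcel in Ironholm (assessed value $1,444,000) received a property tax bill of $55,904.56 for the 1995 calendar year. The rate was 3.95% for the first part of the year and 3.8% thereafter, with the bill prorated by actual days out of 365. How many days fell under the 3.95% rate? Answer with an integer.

Let d = days at the first rate; then 365 − d days at the second rate.
$1,444,000 × [3.95%·d + 3.8%·(365−d)] / 365 = $55,904.56
Solving gives d = 174, so the new rate took effect on 24 Jun 1995.

174 days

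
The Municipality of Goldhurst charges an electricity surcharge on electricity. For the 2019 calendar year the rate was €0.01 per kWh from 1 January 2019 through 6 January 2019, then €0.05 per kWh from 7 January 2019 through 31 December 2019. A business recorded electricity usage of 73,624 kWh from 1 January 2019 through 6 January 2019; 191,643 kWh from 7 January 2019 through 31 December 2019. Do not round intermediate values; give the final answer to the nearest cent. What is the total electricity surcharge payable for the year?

1 January – 6 January 2019: 73,624 kWh at €0.01/kWh → €736.24
7 January – 31 December 2019: 191,643 kWh at €0.05/kWh → €9,582.15

€10,318.39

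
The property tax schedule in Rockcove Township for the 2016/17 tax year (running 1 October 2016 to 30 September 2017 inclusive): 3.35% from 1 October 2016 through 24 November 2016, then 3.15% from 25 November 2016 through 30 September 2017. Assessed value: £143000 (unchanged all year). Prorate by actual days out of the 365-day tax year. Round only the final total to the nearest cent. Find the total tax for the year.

1 October – 24 November 2016: 55 days at 3.35% → £143000 × 3.35% × 55/365 = £721.8562
25 November 2016 – 30 September 2017: 310 days at 3.15% → £143000 × 3.15% × 310/365 = £3825.7397
Total = £4547.5959

£4547.60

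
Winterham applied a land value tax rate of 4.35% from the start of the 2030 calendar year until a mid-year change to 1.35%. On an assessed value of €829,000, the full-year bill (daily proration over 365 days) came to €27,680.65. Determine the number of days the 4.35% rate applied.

Let d = days at the first rate; then 365 − d days at the second rate.
€829,000 × [4.35%·d + 1.35%·(365−d)] / 365 = €27,680.65
Solving gives d = 242, so the new rate took effect on 31 August 2030.

242 days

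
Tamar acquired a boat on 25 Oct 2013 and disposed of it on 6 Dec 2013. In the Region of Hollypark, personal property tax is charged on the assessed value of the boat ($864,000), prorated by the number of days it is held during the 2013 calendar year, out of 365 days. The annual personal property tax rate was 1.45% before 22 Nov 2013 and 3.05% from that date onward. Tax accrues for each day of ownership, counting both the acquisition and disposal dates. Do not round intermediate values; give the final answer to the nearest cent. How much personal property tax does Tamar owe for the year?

25 Oct – 21 Nov 2013: 28 days at 1.45% → $864,000 × 1.45% × 28/365 = $961.0521
22 Nov – 6 Dec 2013: 15 days at 3.05% → $864,000 × 3.05% × 15/365 = $1,082.9589
Total = $2,044.0110

$2,044.01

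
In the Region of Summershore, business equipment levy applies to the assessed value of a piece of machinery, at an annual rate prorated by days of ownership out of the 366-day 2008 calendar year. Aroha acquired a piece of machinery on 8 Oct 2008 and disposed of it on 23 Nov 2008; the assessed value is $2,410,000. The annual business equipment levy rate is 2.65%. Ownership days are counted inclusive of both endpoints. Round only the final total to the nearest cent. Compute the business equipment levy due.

Days held (8 Oct – 23 Nov 2008): 47 out of 366
Tax = $2,410,000 × 2.65% × 47/366 = $8,201.2432

$8,201.24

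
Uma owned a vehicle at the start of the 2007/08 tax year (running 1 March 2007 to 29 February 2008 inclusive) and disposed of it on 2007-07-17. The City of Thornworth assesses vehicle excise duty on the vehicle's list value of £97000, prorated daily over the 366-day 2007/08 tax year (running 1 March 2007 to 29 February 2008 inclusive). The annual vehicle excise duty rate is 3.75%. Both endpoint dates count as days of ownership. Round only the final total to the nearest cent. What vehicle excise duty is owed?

£1381.45

Days held (2007-03-01 to 2007-07-17): 139 out of 366
Tax = £97000 × 3.75% × 139/366 = £1381.4549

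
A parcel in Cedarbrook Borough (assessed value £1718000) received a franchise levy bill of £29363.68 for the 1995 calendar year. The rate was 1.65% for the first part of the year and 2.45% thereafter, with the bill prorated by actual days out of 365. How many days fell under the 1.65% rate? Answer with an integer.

Let d = days at the first rate; then 365 − d days at the second rate.
£1718000 × [1.65%·d + 2.45%·(365−d)] / 365 = £29363.68
Solving gives d = 338, so the new rate took effect on 5 Dec 1995.

338 days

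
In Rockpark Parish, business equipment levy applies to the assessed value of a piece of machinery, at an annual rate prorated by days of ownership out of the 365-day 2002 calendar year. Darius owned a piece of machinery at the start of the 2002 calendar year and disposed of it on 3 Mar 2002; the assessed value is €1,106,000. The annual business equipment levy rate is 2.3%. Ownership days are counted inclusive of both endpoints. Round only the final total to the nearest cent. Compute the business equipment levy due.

€4,320.98

Days held (1 Jan – 3 Mar 2002): 62 out of 365
Tax = €1,106,000 × 2.3% × 62/365 = €4,320.9753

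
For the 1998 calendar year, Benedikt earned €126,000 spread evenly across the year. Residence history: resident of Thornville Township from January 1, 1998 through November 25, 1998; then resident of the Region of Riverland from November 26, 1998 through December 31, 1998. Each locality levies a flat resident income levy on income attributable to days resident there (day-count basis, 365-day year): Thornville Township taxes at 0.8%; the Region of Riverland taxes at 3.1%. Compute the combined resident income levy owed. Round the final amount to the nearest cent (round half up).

Thornville Township, January 1 – November 25, 1998: 329 days → €126,000 × 0.8% × 329/365 = €908.5808
The Region of Riverland, November 26 – December 31, 1998: 36 days → €126,000 × 3.1% × 36/365 = €385.2493
Total = €1,293.8301

€1,293.83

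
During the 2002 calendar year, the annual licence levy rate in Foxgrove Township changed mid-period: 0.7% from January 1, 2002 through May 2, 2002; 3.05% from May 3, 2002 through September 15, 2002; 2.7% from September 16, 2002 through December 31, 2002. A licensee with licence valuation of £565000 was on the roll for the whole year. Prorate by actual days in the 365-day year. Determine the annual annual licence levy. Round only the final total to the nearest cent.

£12214.84

January 1 – May 2, 2002: 122 days at 0.7% → £565000 × 0.7% × 122/365 = £1321.9452
May 3 – September 15, 2002: 136 days at 3.05% → £565000 × 3.05% × 136/365 = £6420.8767
September 16 – December 31, 2002: 107 days at 2.7% → £565000 × 2.7% × 107/365 = £4472.0137
Total = £12214.8356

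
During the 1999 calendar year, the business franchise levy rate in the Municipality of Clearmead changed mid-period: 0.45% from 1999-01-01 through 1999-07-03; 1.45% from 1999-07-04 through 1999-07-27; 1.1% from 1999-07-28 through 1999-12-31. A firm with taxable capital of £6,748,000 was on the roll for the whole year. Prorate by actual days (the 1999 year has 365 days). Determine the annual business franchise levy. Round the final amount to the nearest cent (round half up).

£53,669.71

1999-01-01 to 1999-07-03: 184 days at 0.45% → £6,748,000 × 0.45% × 184/365 = £15,307.7918
1999-07-04 to 1999-07-27: 24 days at 1.45% → £6,748,000 × 1.45% × 24/365 = £6,433.7096
1999-07-28 to 1999-12-31: 157 days at 1.1% → £6,748,000 × 1.1% × 157/365 = £31,928.2082
Total = £53,669.7096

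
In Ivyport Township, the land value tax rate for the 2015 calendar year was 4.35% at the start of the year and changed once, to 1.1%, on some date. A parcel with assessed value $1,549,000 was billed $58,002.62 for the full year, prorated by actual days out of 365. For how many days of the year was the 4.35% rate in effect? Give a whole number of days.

Let d = days at the first rate; then 365 − d days at the second rate.
$1,549,000 × [4.35%·d + 1.1%·(365−d)] / 365 = $58,002.62
Solving gives d = 297, so the new rate took effect on October 25, 2015.

297 days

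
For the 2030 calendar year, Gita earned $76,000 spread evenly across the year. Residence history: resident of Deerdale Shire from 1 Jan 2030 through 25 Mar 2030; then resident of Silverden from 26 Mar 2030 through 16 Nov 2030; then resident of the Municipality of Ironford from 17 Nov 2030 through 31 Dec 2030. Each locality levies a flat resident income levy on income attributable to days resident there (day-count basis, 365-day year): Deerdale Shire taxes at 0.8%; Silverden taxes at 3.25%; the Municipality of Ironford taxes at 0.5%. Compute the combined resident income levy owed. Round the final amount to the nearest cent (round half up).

Deerdale Shire, 1 Jan – 25 Mar 2030: 84 days → $76,000 × 0.8% × 84/365 = $139.9233
Silverden, 26 Mar – 16 Nov 2030: 236 days → $76,000 × 3.25% × 236/365 = $1,597.0411
The Municipality of Ironford, 17 Nov – 31 Dec 2030: 45 days → $76,000 × 0.5% × 45/365 = $46.8493
Total = $1,783.8137

$1,783.81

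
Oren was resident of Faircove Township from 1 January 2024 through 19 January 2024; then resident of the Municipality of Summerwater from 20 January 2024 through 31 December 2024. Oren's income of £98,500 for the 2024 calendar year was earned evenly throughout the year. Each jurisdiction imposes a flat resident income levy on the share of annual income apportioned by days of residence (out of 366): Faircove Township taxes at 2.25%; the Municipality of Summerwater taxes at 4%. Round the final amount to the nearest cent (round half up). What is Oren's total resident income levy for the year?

Faircove Township, 1 January – 19 January 2024: 19 days → £98,500 × 2.25% × 19/366 = £115.0512
The Municipality of Summerwater, 20 January – 31 December 2024: 347 days → £98,500 × 4% × 347/366 = £3,735.4645
Total = £3,850.5157

£3,850.52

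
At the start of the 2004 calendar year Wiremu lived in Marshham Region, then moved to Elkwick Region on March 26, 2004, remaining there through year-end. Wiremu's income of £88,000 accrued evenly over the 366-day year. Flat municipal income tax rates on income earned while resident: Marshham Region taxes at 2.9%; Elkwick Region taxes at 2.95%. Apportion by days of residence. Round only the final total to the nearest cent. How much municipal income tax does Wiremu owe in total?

Marshham Region, January 1 – March 25, 2004: 85 days → £88,000 × 2.9% × 85/366 = £592.6776
Elkwick Region, March 26 – December 31, 2004: 281 days → £88,000 × 2.95% × 281/366 = £1,993.1038
Total = £2,585.7814

£2,585.78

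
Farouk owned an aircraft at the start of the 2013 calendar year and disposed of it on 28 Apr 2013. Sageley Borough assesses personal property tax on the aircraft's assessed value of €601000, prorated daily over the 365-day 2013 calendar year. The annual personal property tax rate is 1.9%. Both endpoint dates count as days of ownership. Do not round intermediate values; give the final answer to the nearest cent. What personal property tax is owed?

€3691.62

Days held (1 Jan – 28 Apr 2013): 118 out of 365
Tax = €601000 × 1.9% × 118/365 = €3691.6219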